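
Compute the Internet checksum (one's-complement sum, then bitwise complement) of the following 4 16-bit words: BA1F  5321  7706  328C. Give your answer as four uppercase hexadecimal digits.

One's-complement addition (fold any carry out of bit 15 back into bit 0):
  0xBA1F + 0x5321 = 0x10D40 → wrap carry → 0x0D41
  0x0D41 + 0x7706 = 0x08447
  0x8447 + 0x328C = 0x0B6D3
One's-complement sum = 0xB6D3.
Checksum = ~0xB6D3 & 0xFFFF = 0x492C.

492C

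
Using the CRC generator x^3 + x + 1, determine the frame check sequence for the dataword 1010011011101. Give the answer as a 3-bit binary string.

000

Append 3 zeros: 1010011011101000. Divide by 1011 (XOR where the leading bit is 1):
  pos 0: 1010 XOR 1011 = 0001
  pos 3: 1011 XOR 1011 = 0000
  pos 8: 1110 XOR 1011 = 0101
  pos 9: 1011 XOR 1011 = 0000
Remainder (last 3 bits) = 000. This is the CRC / FCS.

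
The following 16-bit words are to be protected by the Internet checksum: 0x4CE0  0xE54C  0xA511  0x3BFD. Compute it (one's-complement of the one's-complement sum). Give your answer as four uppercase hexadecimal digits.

ECC3

One's-complement addition (fold any carry out of bit 15 back into bit 0):
  0x4CE0 + 0xE54C = 0x1322C → wrap carry → 0x322D
  0x322D + 0xA511 = 0x0D73E
  0xD73E + 0x3BFD = 0x1133B → wrap carry → 0x133C
One's-complement sum = 0x133C.
Checksum = ~0x133C & 0xFFFF = 0xECC3.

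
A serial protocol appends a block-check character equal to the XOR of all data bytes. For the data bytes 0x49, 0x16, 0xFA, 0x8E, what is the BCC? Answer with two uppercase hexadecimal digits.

2B

XOR the bytes together:
  start with 0x49
  0x49 ⊕ 0x16 = 0x5F
  0x5F ⊕ 0xFA = 0xA5
  0xA5 ⊕ 0x8E = 0x2B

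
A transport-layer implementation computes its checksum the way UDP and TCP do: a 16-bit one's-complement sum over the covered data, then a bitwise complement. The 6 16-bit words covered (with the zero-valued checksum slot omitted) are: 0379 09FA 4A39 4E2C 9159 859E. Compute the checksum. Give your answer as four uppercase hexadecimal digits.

One's-complement addition (fold any carry out of bit 15 back into bit 0):
  0x0379 + 0x09FA = 0x00D73
  0x0D73 + 0x4A39 = 0x057AC
  0x57AC + 0x4E2C = 0x0A5D8
  0xA5D8 + 0x9159 = 0x13731 → wrap carry → 0x3732
  0x3732 + 0x859E = 0x0BCD0
One's-complement sum = 0xBCD0.
Checksum = ~0xBCD0 & 0xFFFF = 0x432F.

432F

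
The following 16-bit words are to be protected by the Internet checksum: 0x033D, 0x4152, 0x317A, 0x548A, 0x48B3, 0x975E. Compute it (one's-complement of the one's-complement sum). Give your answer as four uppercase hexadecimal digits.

One's-complement addition (fold any carry out of bit 15 back into bit 0):
  0x033D + 0x4152 = 0x0448F
  0x448F + 0x317A = 0x07609
  0x7609 + 0x548A = 0x0CA93
  0xCA93 + 0x48B3 = 0x11346 → wrap carry → 0x1347
  0x1347 + 0x975E = 0x0AAA5
One's-complement sum = 0xAAA5.
Checksum = ~0xAAA5 & 0xFFFF = 0x555A.

555A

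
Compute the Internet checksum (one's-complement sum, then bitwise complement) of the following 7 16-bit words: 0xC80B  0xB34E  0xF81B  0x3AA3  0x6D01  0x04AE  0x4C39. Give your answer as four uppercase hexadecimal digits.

One's-complement addition (fold any carry out of bit 15 back into bit 0):
  0xC80B + 0xB34E = 0x17B59 → wrap carry → 0x7B5A
  0x7B5A + 0xF81B = 0x17375 → wrap carry → 0x7376
  0x7376 + 0x3AA3 = 0x0AE19
  0xAE19 + 0x6D01 = 0x11B1A → wrap carry → 0x1B1B
  0x1B1B + 0x04AE = 0x01FC9
  0x1FC9 + 0x4C39 = 0x06C02
One's-complement sum = 0x6C02.
Checksum = ~0x6C02 & 0xFFFF = 0x93FD.

93FD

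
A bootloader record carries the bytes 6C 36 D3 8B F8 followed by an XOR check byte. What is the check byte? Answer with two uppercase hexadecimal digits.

XOR the bytes together:
  start with 0x6C
  0x6C ⊕ 0x36 = 0x5A
  0x5A ⊕ 0xD3 = 0x89
  0x89 ⊕ 0x8B = 0x02
  0x02 ⊕ 0xF8 = 0xFA

FA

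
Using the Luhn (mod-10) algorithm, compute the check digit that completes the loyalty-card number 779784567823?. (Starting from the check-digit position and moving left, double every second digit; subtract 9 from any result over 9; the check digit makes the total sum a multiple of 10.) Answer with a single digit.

8

Partial digits right→left: 3 2 8 7 6 5 4 8 7 9 7 7
Double every second digit counting from the check-digit position (so the 1st, 3rd, 5th, ... of the partial from the right).
  doubled (with −9 where >9): 6 7 3 8 5 5 → sum 34
  kept as-is: 2 7 5 8 9 7 → sum 38
Total = 34 + 38 = 72.
Check digit = (10 − (72 mod 10)) mod 10 = 8.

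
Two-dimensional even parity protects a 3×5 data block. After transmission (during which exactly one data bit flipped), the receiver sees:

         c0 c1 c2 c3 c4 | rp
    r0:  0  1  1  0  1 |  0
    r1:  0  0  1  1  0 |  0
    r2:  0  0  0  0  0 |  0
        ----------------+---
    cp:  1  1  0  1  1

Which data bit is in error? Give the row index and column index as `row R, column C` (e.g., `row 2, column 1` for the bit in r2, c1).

Recompute each row's even parity and compare to rp:
  r0: data parity 1, sent rp 0 → mismatch
  r1: data parity 0, sent rp 0 → ok
  r2: data parity 0, sent rp 0 → ok
Recompute each column's even parity and compare to cp:
  c0: data parity 0, sent cp 1 → mismatch
  c1: data parity 1, sent cp 1 → ok
  c2: data parity 0, sent cp 0 → ok
  c3: data parity 1, sent cp 1 → ok
  c4: data parity 1, sent cp 1 → ok
Exactly one row (r0) and one column (c0) fail → the flipped bit is at their intersection.

row 0, column 0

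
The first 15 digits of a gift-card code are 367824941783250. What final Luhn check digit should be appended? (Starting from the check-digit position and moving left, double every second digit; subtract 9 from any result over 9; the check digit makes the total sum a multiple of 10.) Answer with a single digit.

6

Partial digits right→left: 0 5 2 3 8 7 1 4 9 4 2 8 7 6 3
Double every second digit counting from the check-digit position (so the 1st, 3rd, 5th, ... of the partial from the right).
  doubled (with −9 where >9): 0 4 7 2 9 4 5 6 → sum 37
  kept as-is: 5 3 7 4 4 8 6 → sum 37
Total = 37 + 37 = 74.
Check digit = (10 − (74 mod 10)) mod 10 = 6.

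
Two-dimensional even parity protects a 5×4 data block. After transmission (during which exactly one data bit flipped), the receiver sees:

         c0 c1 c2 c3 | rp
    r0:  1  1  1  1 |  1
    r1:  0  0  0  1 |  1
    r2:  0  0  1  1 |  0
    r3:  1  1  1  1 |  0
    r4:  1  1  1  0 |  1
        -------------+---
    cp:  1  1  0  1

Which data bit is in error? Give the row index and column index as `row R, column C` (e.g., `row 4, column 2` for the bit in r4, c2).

Recompute each row's even parity and compare to rp:
  r0: data parity 0, sent rp 1 → mismatch
  r1: data parity 1, sent rp 1 → ok
  r2: data parity 0, sent rp 0 → ok
  r3: data parity 0, sent rp 0 → ok
  r4: data parity 1, sent rp 1 → ok
Recompute each column's even parity and compare to cp:
  c0: data parity 1, sent cp 1 → ok
  c1: data parity 1, sent cp 1 → ok
  c2: data parity 0, sent cp 0 → ok
  c3: data parity 0, sent cp 1 → mismatch
Exactly one row (r0) and one column (c3) fail → the flipped bit is at their intersection.

row 0, column 3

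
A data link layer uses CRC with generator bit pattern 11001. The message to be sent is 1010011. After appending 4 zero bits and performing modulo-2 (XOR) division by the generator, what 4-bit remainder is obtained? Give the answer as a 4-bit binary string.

Append 4 zeros: 10100110000. Divide by 11001 (XOR where the leading bit is 1):
  pos 0: 10100 XOR 11001 = 01101
  pos 1: 11011 XOR 11001 = 00010
  pos 4: 10100 XOR 11001 = 01101
  pos 5: 11010 XOR 11001 = 00011
Remainder (last 4 bits) = 0110. This is the CRC / FCS.

0110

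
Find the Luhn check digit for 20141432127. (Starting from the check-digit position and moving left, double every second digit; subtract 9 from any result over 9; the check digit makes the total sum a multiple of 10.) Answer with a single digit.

7

Partial digits right→left: 7 2 1 2 3 4 1 4 1 0 2
Double every second digit counting from the check-digit position (so the 1st, 3rd, 5th, ... of the partial from the right).
  doubled (with −9 where >9): 5 2 6 2 2 4 → sum 21
  kept as-is: 2 2 4 4 0 → sum 12
Total = 21 + 12 = 33.
Check digit = (10 − (33 mod 10)) mod 10 = 7.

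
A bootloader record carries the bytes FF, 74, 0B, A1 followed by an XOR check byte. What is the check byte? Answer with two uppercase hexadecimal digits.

21

XOR the bytes together:
  start with 0xFF
  0xFF ⊕ 0x74 = 0x8B
  0x8B ⊕ 0x0B = 0x80
  0x80 ⊕ 0xA1 = 0x21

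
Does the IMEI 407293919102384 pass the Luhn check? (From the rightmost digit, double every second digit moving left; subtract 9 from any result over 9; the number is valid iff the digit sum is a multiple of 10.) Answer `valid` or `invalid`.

valid

From the right, keep odd positions and double even positions (subtract 9 from any doubled value over 9):
  doubled (positions 2,4,...): 7 4 2 2 6 4 0 → sum 25
  kept (positions 1,3,...): 4 3 0 9 9 9 7 4 → sum 45
Total = 70.
70 mod 10 = 0, so the number is valid.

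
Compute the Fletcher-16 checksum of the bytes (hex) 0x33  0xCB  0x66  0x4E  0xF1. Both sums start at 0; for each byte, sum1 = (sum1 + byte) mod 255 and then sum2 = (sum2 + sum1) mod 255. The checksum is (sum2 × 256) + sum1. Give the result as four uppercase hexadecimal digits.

F0A5

Running sums (mod 255):
  after byte 0 (0x33): sum1=51, sum2=51
  after byte 1 (0xCB): sum1=254, sum2=50
  after byte 2 (0x66): sum1=101, sum2=151
  after byte 3 (0x4E): sum1=179, sum2=75
  after byte 4 (0xF1): sum1=165, sum2=240
Checksum = sum2·256 + sum1 = 240·256 + 165 = 61605 = 0xF0A5.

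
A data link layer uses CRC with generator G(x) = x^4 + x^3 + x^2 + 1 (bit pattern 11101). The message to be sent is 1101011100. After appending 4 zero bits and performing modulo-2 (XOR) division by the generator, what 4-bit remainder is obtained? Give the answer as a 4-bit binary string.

Append 4 zeros: 11010111000000. Divide by 11101 (XOR where the leading bit is 1):
  pos 0: 11010 XOR 11101 = 00111
  pos 2: 11111 XOR 11101 = 00010
  pos 5: 10100 XOR 11101 = 01001
  pos 6: 10010 XOR 11101 = 01111
  pos 7: 11110 XOR 11101 = 00011
Remainder (last 4 bits) = 1100. This is the CRC / FCS.

1100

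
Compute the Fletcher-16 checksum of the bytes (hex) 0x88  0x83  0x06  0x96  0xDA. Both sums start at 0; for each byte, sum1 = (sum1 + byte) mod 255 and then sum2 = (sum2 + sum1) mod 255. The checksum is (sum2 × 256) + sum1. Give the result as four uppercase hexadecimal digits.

Running sums (mod 255):
  after byte 0 (0x88): sum1=136, sum2=136
  after byte 1 (0x83): sum1=12, sum2=148
  after byte 2 (0x06): sum1=18, sum2=166
  after byte 3 (0x96): sum1=168, sum2=79
  after byte 4 (0xDA): sum1=131, sum2=210
Checksum = sum2·256 + sum1 = 210·256 + 131 = 53891 = 0xD283.

D283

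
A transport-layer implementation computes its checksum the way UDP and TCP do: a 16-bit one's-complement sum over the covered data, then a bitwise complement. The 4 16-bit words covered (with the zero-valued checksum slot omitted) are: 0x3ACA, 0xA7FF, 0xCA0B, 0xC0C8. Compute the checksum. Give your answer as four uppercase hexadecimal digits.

9261

One's-complement addition (fold any carry out of bit 15 back into bit 0):
  0x3ACA + 0xA7FF = 0x0E2C9
  0xE2C9 + 0xCA0B = 0x1ACD4 → wrap carry → 0xACD5
  0xACD5 + 0xC0C8 = 0x16D9D → wrap carry → 0x6D9E
One's-complement sum = 0x6D9E.
Checksum = ~0x6D9E & 0xFFFF = 0x9261.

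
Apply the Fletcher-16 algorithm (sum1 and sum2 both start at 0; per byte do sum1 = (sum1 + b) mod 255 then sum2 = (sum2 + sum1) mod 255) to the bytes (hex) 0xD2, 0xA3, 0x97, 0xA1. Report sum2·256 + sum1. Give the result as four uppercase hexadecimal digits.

Running sums (mod 255):
  after byte 0 (0xD2): sum1=210, sum2=210
  after byte 1 (0xA3): sum1=118, sum2=73
  after byte 2 (0x97): sum1=14, sum2=87
  after byte 3 (0xA1): sum1=175, sum2=7
Checksum = sum2·256 + sum1 = 7·256 + 175 = 1967 = 0x07AF.

07AF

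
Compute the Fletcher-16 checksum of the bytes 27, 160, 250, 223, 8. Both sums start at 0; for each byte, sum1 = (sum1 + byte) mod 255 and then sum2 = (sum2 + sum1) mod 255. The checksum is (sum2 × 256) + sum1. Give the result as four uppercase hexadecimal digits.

C29E

Running sums (mod 255):
  after byte 0 (27): sum1=27, sum2=27
  after byte 1 (160): sum1=187, sum2=214
  after byte 2 (250): sum1=182, sum2=141
  after byte 3 (223): sum1=150, sum2=36
  after byte 4 (8): sum1=158, sum2=194
Checksum = sum2·256 + sum1 = 194·256 + 158 = 49822 = 0xC29E.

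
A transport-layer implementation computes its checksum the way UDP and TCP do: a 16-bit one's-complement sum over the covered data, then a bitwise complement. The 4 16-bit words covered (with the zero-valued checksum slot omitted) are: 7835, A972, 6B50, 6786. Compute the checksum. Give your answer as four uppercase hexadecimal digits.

One's-complement addition (fold any carry out of bit 15 back into bit 0):
  0x7835 + 0xA972 = 0x121A7 → wrap carry → 0x21A8
  0x21A8 + 0x6B50 = 0x08CF8
  0x8CF8 + 0x6786 = 0x0F47E
One's-complement sum = 0xF47E.
Checksum = ~0xF47E & 0xFFFF = 0x0B81.

0B81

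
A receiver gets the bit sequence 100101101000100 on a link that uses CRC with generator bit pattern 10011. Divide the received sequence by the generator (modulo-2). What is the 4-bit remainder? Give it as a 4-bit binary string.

Modulo-2 division of 100101101000100 by 10011:
  pos 0: 10010 XOR 10011 = 00001
  pos 4: 11101 XOR 10011 = 01110
  pos 5: 11100 XOR 10011 = 01111
  pos 6: 11110 XOR 10011 = 01101
  pos 7: 11010 XOR 10011 = 01001
  pos 8: 10011 XOR 10011 = 00000
Remainder = 0000 (zero — the frame passes the CRC check).

0000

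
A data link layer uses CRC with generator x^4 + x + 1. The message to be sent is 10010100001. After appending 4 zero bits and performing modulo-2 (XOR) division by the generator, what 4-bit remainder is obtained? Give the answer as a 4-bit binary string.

1110

Append 4 zeros: 100101000010000. Divide by 10011 (XOR where the leading bit is 1):
  pos 0: 10010 XOR 10011 = 00001
  pos 4: 11000 XOR 10011 = 01011
  pos 5: 10110 XOR 10011 = 00101
  pos 7: 10110 XOR 10011 = 00101
  pos 9: 10100 XOR 10011 = 00111
Remainder (last 4 bits) = 1110. This is the CRC / FCS.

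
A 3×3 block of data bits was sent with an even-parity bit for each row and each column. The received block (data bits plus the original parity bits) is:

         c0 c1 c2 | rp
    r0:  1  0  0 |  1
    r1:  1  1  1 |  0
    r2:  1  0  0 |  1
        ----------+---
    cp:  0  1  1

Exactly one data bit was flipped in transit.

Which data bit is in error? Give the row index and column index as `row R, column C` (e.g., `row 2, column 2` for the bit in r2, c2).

row 1, column 0

Recompute each row's even parity and compare to rp:
  r0: data parity 1, sent rp 1 → ok
  r1: data parity 1, sent rp 0 → mismatch
  r2: data parity 1, sent rp 1 → ok
Recompute each column's even parity and compare to cp:
  c0: data parity 1, sent cp 0 → mismatch
  c1: data parity 1, sent cp 1 → ok
  c2: data parity 1, sent cp 1 → ok
Exactly one row (r1) and one column (c0) fail → the flipped bit is at their intersection.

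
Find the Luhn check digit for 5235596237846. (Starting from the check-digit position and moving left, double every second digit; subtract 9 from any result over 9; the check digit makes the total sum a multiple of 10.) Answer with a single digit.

Partial digits right→left: 6 4 8 7 3 2 6 9 5 5 3 2 5
Double every second digit counting from the check-digit position (so the 1st, 3rd, 5th, ... of the partial from the right).
  doubled (with −9 where >9): 3 7 6 3 1 6 1 → sum 27
  kept as-is: 4 7 2 9 5 2 → sum 29
Total = 27 + 29 = 56.
Check digit = (10 − (56 mod 10)) mod 10 = 4.

4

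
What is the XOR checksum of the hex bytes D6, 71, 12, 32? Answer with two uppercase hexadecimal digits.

XOR the bytes together:
  start with 0xD6
  0xD6 ⊕ 0x71 = 0xA7
  0xA7 ⊕ 0x12 = 0xB5
  0xB5 ⊕ 0x32 = 0x87

87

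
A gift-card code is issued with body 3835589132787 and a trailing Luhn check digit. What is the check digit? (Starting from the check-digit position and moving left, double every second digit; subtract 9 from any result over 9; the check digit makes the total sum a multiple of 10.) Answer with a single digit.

Partial digits right→left: 7 8 7 2 3 1 9 8 5 5 3 8 3
Double every second digit counting from the check-digit position (so the 1st, 3rd, 5th, ... of the partial from the right).
  doubled (with −9 where >9): 5 5 6 9 1 6 6 → sum 38
  kept as-is: 8 2 1 8 5 8 → sum 32
Total = 38 + 32 = 70.
Check digit = (10 − (70 mod 10)) mod 10 = 0.

0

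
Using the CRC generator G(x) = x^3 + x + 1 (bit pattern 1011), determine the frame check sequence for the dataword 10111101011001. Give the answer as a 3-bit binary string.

Append 3 zeros: 10111101011001000. Divide by 1011 (XOR where the leading bit is 1):
  pos 0: 1011 XOR 1011 = 0000
  pos 4: 1101 XOR 1011 = 0110
  pos 5: 1100 XOR 1011 = 0111
  pos 6: 1111 XOR 1011 = 0100
  pos 7: 1001 XOR 1011 = 0010
  pos 9: 1000 XOR 1011 = 0011
  pos 11: 1110 XOR 1011 = 0101
  pos 12: 1010 XOR 1011 = 0001
Remainder (last 3 bits) = 010. This is the CRC / FCS.

010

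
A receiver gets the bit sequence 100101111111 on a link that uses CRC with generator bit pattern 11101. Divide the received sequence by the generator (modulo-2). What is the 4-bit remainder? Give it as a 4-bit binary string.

0100

Modulo-2 division of 100101111111 by 11101:
  pos 0: 10010 XOR 11101 = 01111
  pos 1: 11111 XOR 11101 = 00010
  pos 4: 10111 XOR 11101 = 01010
  pos 5: 10101 XOR 11101 = 01000
  pos 6: 10001 XOR 11101 = 01100
  pos 7: 11001 XOR 11101 = 00100
Remainder = 0100 (nonzero — an error is detected).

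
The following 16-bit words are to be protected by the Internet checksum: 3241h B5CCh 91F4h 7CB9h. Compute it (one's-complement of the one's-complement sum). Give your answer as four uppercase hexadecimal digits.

One's-complement addition (fold any carry out of bit 15 back into bit 0):
  0x3241 + 0xB5CC = 0x0E80D
  0xE80D + 0x91F4 = 0x17A01 → wrap carry → 0x7A02
  0x7A02 + 0x7CB9 = 0x0F6BB
One's-complement sum = 0xF6BB.
Checksum = ~0xF6BB & 0xFFFF = 0x0944.

0944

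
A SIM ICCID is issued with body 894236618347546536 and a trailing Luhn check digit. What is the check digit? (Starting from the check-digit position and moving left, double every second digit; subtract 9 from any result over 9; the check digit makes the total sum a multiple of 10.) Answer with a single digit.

2

Partial digits right→left: 6 3 5 6 4 5 7 4 3 8 1 6 6 3 2 4 9 8
Double every second digit counting from the check-digit position (so the 1st, 3rd, 5th, ... of the partial from the right).
  doubled (with −9 where >9): 3 1 8 5 6 2 3 4 9 → sum 41
  kept as-is: 3 6 5 4 8 6 3 4 8 → sum 47
Total = 41 + 47 = 88.
Check digit = (10 − (88 mod 10)) mod 10 = 2.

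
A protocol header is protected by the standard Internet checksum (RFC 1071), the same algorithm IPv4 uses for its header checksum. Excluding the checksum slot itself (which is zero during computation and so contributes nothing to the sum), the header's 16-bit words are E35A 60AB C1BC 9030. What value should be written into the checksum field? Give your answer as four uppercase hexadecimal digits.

One's-complement addition (fold any carry out of bit 15 back into bit 0):
  0xE35A + 0x60AB = 0x14405 → wrap carry → 0x4406
  0x4406 + 0xC1BC = 0x105C2 → wrap carry → 0x05C3
  0x05C3 + 0x9030 = 0x095F3
One's-complement sum = 0x95F3.
Checksum = ~0x95F3 & 0xFFFF = 0x6A0C.

6A0C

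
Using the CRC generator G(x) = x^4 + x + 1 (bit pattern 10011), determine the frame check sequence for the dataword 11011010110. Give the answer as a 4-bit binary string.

0010

Append 4 zeros: 110110101100000. Divide by 10011 (XOR where the leading bit is 1):
  pos 0: 11011 XOR 10011 = 01000
  pos 1: 10000 XOR 10011 = 00011
  pos 4: 11101 XOR 10011 = 01110
  pos 5: 11101 XOR 10011 = 01110
  pos 6: 11100 XOR 10011 = 01111
  pos 7: 11110 XOR 10011 = 01101
  pos 8: 11010 XOR 10011 = 01001
  pos 9: 10010 XOR 10011 = 00001
Remainder (last 4 bits) = 0010. This is the CRC / FCS.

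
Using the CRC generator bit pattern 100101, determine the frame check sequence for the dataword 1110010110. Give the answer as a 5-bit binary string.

Append 5 zeros: 111001011000000. Divide by 100101 (XOR where the leading bit is 1):
  pos 0: 111001 XOR 100101 = 011100
  pos 1: 111000 XOR 100101 = 011101
  pos 2: 111011 XOR 100101 = 011110
  pos 3: 111101 XOR 100101 = 011000
  pos 4: 110000 XOR 100101 = 010101
  pos 5: 101010 XOR 100101 = 001111
  pos 7: 111100 XOR 100101 = 011001
  pos 8: 110010 XOR 100101 = 010111
  pos 9: 101110 XOR 100101 = 001011
Remainder (last 5 bits) = 01011. This is the CRC / FCS.

01011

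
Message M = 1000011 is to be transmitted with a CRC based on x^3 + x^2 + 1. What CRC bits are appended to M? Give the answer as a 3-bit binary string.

110

Append 3 zeros: 1000011000. Divide by 1101 (XOR where the leading bit is 1):
  pos 0: 1000 XOR 1101 = 0101
  pos 1: 1010 XOR 1101 = 0111
  pos 2: 1111 XOR 1101 = 0010
  pos 4: 1010 XOR 1101 = 0111
  pos 5: 1110 XOR 1101 = 0011
Remainder (last 3 bits) = 110. This is the CRC / FCS.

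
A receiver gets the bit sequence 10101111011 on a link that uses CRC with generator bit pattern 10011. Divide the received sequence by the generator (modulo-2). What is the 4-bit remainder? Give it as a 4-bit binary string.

Modulo-2 division of 10101111011 by 10011:
  pos 0: 10101 XOR 10011 = 00110
  pos 2: 11011 XOR 10011 = 01000
  pos 3: 10001 XOR 10011 = 00010
  pos 6: 10011 XOR 10011 = 00000
Remainder = 0000 (zero — the frame passes the CRC check).

0000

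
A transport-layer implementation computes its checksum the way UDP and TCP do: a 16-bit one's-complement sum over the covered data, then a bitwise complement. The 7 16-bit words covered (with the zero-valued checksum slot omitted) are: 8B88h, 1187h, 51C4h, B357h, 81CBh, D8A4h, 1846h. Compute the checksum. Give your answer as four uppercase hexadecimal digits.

EB1D

One's-complement addition (fold any carry out of bit 15 back into bit 0):
  0x8B88 + 0x1187 = 0x09D0F
  0x9D0F + 0x51C4 = 0x0EED3
  0xEED3 + 0xB357 = 0x1A22A → wrap carry → 0xA22B
  0xA22B + 0x81CB = 0x123F6 → wrap carry → 0x23F7
  0x23F7 + 0xD8A4 = 0x0FC9B
  0xFC9B + 0x1846 = 0x114E1 → wrap carry → 0x14E2
One's-complement sum = 0x14E2.
Checksum = ~0x14E2 & 0xFFFF = 0xEB1D.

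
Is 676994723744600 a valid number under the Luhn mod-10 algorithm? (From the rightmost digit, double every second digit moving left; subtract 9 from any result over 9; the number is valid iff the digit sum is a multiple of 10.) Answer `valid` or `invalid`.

From the right, keep odd positions and double even positions (subtract 9 from any doubled value over 9):
  doubled (positions 2,4,...): 0 8 5 4 8 9 5 → sum 39
  kept (positions 1,3,...): 0 6 4 3 7 9 6 6 → sum 41
Total = 80.
80 mod 10 = 0, so the number is valid.

valid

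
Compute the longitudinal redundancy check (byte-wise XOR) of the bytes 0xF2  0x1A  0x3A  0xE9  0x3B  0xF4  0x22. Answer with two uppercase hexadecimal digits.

D6

XOR the bytes together:
  start with 0xF2
  0xF2 ⊕ 0x1A = 0xE8
  0xE8 ⊕ 0x3A = 0xD2
  0xD2 ⊕ 0xE9 = 0x3B
  0x3B ⊕ 0x3B = 0x00
  0x00 ⊕ 0xF4 = 0xF4
  0xF4 ⊕ 0x22 = 0xD6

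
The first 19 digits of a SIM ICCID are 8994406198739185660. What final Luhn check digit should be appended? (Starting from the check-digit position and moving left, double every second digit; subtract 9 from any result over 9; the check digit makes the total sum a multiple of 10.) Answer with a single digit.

Partial digits right→left: 0 6 6 5 8 1 9 3 7 8 9 1 6 0 4 4 9 9 8
Double every second digit counting from the check-digit position (so the 1st, 3rd, 5th, ... of the partial from the right).
  doubled (with −9 where >9): 0 3 7 9 5 9 3 8 9 7 → sum 60
  kept as-is: 6 5 1 3 8 1 0 4 9 → sum 37
Total = 60 + 37 = 97.
Check digit = (10 − (97 mod 10)) mod 10 = 3.

3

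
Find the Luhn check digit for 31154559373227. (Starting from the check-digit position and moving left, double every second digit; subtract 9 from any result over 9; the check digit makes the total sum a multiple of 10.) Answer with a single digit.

Partial digits right→left: 7 2 2 3 7 3 9 5 5 4 5 1 1 3
Double every second digit counting from the check-digit position (so the 1st, 3rd, 5th, ... of the partial from the right).
  doubled (with −9 where >9): 5 4 5 9 1 1 2 → sum 27
  kept as-is: 2 3 3 5 4 1 3 → sum 21
Total = 27 + 21 = 48.
Check digit = (10 − (48 mod 10)) mod 10 = 2.

2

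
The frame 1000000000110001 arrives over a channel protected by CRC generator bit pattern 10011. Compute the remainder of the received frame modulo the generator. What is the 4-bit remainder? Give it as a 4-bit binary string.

Modulo-2 division of 1000000000110001 by 10011:
  pos 0: 10000 XOR 10011 = 00011
  pos 3: 11000 XOR 10011 = 01011
  pos 4: 10110 XOR 10011 = 00101
  pos 6: 10101 XOR 10011 = 00110
  pos 8: 11010 XOR 10011 = 01001
  pos 9: 10010 XOR 10011 = 00001
Remainder = 0101 (nonzero — an error is detected).

0101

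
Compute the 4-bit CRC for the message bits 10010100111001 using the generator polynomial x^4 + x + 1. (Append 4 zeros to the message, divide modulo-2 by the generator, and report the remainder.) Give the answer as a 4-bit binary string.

Append 4 zeros: 100101001110010000. Divide by 10011 (XOR where the leading bit is 1):
  pos 0: 10010 XOR 10011 = 00001
  pos 4: 11001 XOR 10011 = 01010
  pos 5: 10101 XOR 10011 = 00110
  pos 7: 11010 XOR 10011 = 01001
  pos 8: 10010 XOR 10011 = 00001
  pos 12: 11000 XOR 10011 = 01011
  pos 13: 10110 XOR 10011 = 00101
Remainder (last 4 bits) = 0101. This is the CRC / FCS.

0101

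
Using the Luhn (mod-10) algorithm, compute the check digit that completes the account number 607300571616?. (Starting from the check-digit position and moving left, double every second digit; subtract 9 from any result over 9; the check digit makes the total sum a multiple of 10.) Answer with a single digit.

Partial digits right→left: 6 1 6 1 7 5 0 0 3 7 0 6
Double every second digit counting from the check-digit position (so the 1st, 3rd, 5th, ... of the partial from the right).
  doubled (with −9 where >9): 3 3 5 0 6 0 → sum 17
  kept as-is: 1 1 5 0 7 6 → sum 20
Total = 17 + 20 = 37.
Check digit = (10 − (37 mod 10)) mod 10 = 3.

3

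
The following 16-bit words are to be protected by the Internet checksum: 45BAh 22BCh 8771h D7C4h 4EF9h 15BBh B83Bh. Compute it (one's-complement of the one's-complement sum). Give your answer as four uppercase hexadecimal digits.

1B63

One's-complement addition (fold any carry out of bit 15 back into bit 0):
  0x45BA + 0x22BC = 0x06876
  0x6876 + 0x8771 = 0x0EFE7
  0xEFE7 + 0xD7C4 = 0x1C7AB → wrap carry → 0xC7AC
  0xC7AC + 0x4EF9 = 0x116A5 → wrap carry → 0x16A6
  0x16A6 + 0x15BB = 0x02C61
  0x2C61 + 0xB83B = 0x0E49C
One's-complement sum = 0xE49C.
Checksum = ~0xE49C & 0xFFFF = 0x1B63.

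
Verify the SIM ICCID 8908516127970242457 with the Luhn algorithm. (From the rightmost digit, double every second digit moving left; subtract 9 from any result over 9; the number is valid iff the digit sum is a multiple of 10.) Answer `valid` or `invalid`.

From the right, keep odd positions and double even positions (subtract 9 from any doubled value over 9):
  doubled (positions 2,4,...): 1 4 4 5 5 2 2 7 9 → sum 39
  kept (positions 1,3,...): 7 4 4 0 9 2 6 5 0 8 → sum 45
Total = 84.
84 mod 10 = 4, so the number is invalid.

invalid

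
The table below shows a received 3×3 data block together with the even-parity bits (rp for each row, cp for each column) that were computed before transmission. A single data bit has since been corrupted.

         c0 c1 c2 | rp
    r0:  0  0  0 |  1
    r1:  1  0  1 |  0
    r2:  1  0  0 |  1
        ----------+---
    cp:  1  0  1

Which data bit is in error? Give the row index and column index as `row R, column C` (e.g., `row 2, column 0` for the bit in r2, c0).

row 0, column 0

Recompute each row's even parity and compare to rp:
  r0: data parity 0, sent rp 1 → mismatch
  r1: data parity 0, sent rp 0 → ok
  r2: data parity 1, sent rp 1 → ok
Recompute each column's even parity and compare to cp:
  c0: data parity 0, sent cp 1 → mismatch
  c1: data parity 0, sent cp 0 → ok
  c2: data parity 1, sent cp 1 → ok
Exactly one row (r0) and one column (c0) fail → the flipped bit is at their intersection.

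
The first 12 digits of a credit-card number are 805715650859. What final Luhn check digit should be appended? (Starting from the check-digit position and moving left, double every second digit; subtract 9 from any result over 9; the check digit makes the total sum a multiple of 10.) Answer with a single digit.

2

Partial digits right→left: 9 5 8 0 5 6 5 1 7 5 0 8
Double every second digit counting from the check-digit position (so the 1st, 3rd, 5th, ... of the partial from the right).
  doubled (with −9 where >9): 9 7 1 1 5 0 → sum 23
  kept as-is: 5 0 6 1 5 8 → sum 25
Total = 23 + 25 = 48.
Check digit = (10 − (48 mod 10)) mod 10 = 2.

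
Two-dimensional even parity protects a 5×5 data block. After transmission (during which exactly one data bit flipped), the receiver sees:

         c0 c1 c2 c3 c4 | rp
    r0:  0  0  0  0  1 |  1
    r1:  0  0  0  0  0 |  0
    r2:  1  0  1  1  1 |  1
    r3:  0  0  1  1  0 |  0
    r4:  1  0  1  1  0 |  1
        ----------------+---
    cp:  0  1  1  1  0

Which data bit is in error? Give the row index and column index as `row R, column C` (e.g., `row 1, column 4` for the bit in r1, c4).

Recompute each row's even parity and compare to rp:
  r0: data parity 1, sent rp 1 → ok
  r1: data parity 0, sent rp 0 → ok
  r2: data parity 0, sent rp 1 → mismatch
  r3: data parity 0, sent rp 0 → ok
  r4: data parity 1, sent rp 1 → ok
Recompute each column's even parity and compare to cp:
  c0: data parity 0, sent cp 0 → ok
  c1: data parity 0, sent cp 1 → mismatch
  c2: data parity 1, sent cp 1 → ok
  c3: data parity 1, sent cp 1 → ok
  c4: data parity 0, sent cp 0 → ok
Exactly one row (r2) and one column (c1) fail → the flipped bit is at their intersection.

row 2, column 1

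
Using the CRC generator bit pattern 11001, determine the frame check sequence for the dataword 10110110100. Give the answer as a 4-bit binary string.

0110

Append 4 zeros: 101101101000000. Divide by 11001 (XOR where the leading bit is 1):
  pos 0: 10110 XOR 11001 = 01111
  pos 1: 11111 XOR 11001 = 00110
  pos 3: 11010 XOR 11001 = 00011
  pos 6: 11100 XOR 11001 = 00101
  pos 8: 10100 XOR 11001 = 01101
  pos 9: 11010 XOR 11001 = 00011
Remainder (last 4 bits) = 0110. This is the CRC / FCS.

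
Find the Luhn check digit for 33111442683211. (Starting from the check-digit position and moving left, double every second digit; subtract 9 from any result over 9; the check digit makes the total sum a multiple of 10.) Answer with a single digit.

Partial digits right→left: 1 1 2 3 8 6 2 4 4 1 1 1 3 3
Double every second digit counting from the check-digit position (so the 1st, 3rd, 5th, ... of the partial from the right).
  doubled (with −9 where >9): 2 4 7 4 8 2 6 → sum 33
  kept as-is: 1 3 6 4 1 1 3 → sum 19
Total = 33 + 19 = 52.
Check digit = (10 − (52 mod 10)) mod 10 = 8.

8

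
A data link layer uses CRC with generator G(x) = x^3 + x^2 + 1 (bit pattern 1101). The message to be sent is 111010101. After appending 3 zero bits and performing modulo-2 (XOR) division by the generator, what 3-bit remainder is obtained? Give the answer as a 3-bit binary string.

001

Append 3 zeros: 111010101000. Divide by 1101 (XOR where the leading bit is 1):
  pos 0: 1110 XOR 1101 = 0011
  pos 2: 1110 XOR 1101 = 0011
  pos 4: 1110 XOR 1101 = 0011
  pos 6: 1110 XOR 1101 = 0011
  pos 8: 1100 XOR 1101 = 0001
Remainder (last 3 bits) = 001. This is the CRC / FCS.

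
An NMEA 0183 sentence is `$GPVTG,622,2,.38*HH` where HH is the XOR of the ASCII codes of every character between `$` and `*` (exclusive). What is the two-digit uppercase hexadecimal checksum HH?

XOR the ASCII codes of the payload characters:
  'G' = 0x47 → acc = 0x47
  'P' = 0x50 → acc = 0x17
  'V' = 0x56 → acc = 0x41
  'T' = 0x54 → acc = 0x15
  'G' = 0x47 → acc = 0x52
  ',' = 0x2C → acc = 0x7E
  '6' = 0x36 → acc = 0x48
  '2' = 0x32 → acc = 0x7A
  '2' = 0x32 → acc = 0x48
  ',' = 0x2C → acc = 0x64
  '2' = 0x32 → acc = 0x56
  ',' = 0x2C → acc = 0x7A
  '.' = 0x2E → acc = 0x54
  '3' = 0x33 → acc = 0x67
  '8' = 0x38 → acc = 0x5F
Checksum = 0x5F.

5F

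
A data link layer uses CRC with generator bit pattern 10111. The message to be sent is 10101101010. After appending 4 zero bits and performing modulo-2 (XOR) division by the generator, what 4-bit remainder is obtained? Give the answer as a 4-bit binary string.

Append 4 zeros: 101011010100000. Divide by 10111 (XOR where the leading bit is 1):
  pos 0: 10101 XOR 10111 = 00010
  pos 3: 10101 XOR 10111 = 00010
  pos 6: 10010 XOR 10111 = 00101
  pos 8: 10100 XOR 10111 = 00011
Remainder (last 4 bits) = 1100. This is the CRC / FCS.

1100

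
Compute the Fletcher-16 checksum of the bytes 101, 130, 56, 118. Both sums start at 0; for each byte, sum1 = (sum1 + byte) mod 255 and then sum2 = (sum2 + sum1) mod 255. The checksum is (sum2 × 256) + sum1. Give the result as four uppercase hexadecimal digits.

Running sums (mod 255):
  after byte 0 (101): sum1=101, sum2=101
  after byte 1 (130): sum1=231, sum2=77
  after byte 2 (56): sum1=32, sum2=109
  after byte 3 (118): sum1=150, sum2=4
Checksum = sum2·256 + sum1 = 4·256 + 150 = 1174 = 0x0496.

0496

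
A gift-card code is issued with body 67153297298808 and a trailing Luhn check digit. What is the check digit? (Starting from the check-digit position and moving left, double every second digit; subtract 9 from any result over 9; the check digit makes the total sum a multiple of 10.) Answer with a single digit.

Partial digits right→left: 8 0 8 8 9 2 7 9 2 3 5 1 7 6
Double every second digit counting from the check-digit position (so the 1st, 3rd, 5th, ... of the partial from the right).
  doubled (with −9 where >9): 7 7 9 5 4 1 5 → sum 38
  kept as-is: 0 8 2 9 3 1 6 → sum 29
Total = 38 + 29 = 67.
Check digit = (10 − (67 mod 10)) mod 10 = 3.

3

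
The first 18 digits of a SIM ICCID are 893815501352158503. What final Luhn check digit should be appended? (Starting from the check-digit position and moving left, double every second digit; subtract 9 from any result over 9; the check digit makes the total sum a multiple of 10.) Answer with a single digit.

3

Partial digits right→left: 3 0 5 8 5 1 2 5 3 1 0 5 5 1 8 3 9 8
Double every second digit counting from the check-digit position (so the 1st, 3rd, 5th, ... of the partial from the right).
  doubled (with −9 where >9): 6 1 1 4 6 0 1 7 9 → sum 35
  kept as-is: 0 8 1 5 1 5 1 3 8 → sum 32
Total = 35 + 32 = 67.
Check digit = (10 − (67 mod 10)) mod 10 = 3.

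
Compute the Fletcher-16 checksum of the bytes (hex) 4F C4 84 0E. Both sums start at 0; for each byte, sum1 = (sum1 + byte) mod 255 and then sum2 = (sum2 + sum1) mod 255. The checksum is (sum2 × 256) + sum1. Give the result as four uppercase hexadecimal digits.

Running sums (mod 255):
  after byte 0 (4F): sum1=79, sum2=79
  after byte 1 (C4): sum1=20, sum2=99
  after byte 2 (84): sum1=152, sum2=251
  after byte 3 (0E): sum1=166, sum2=162
Checksum = sum2·256 + sum1 = 162·256 + 166 = 41638 = 0xA2A6.

A2A6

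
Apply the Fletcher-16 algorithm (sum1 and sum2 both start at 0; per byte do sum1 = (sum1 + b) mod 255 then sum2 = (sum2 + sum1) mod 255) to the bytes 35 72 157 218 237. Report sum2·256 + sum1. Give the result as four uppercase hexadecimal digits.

Running sums (mod 255):
  after byte 0 (35): sum1=35, sum2=35
  after byte 1 (72): sum1=107, sum2=142
  after byte 2 (157): sum1=9, sum2=151
  after byte 3 (218): sum1=227, sum2=123
  after byte 4 (237): sum1=209, sum2=77
Checksum = sum2·256 + sum1 = 77·256 + 209 = 19921 = 0x4DD1.

4DD1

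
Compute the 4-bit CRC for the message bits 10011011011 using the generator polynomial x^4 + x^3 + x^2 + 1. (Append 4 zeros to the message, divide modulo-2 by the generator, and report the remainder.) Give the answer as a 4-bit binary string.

1101

Append 4 zeros: 100110110110000. Divide by 11101 (XOR where the leading bit is 1):
  pos 0: 10011 XOR 11101 = 01110
  pos 1: 11100 XOR 11101 = 00001
  pos 5: 11101 XOR 11101 = 00000
  pos 10: 10000 XOR 11101 = 01101
Remainder (last 4 bits) = 1101. This is the CRC / FCS.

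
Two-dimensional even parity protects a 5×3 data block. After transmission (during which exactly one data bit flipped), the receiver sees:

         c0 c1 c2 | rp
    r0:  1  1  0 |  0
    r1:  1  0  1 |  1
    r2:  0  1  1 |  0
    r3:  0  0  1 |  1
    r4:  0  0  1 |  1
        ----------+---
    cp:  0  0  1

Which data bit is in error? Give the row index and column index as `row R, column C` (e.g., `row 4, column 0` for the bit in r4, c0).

row 1, column 2

Recompute each row's even parity and compare to rp:
  r0: data parity 0, sent rp 0 → ok
  r1: data parity 0, sent rp 1 → mismatch
  r2: data parity 0, sent rp 0 → ok
  r3: data parity 1, sent rp 1 → ok
  r4: data parity 1, sent rp 1 → ok
Recompute each column's even parity and compare to cp:
  c0: data parity 0, sent cp 0 → ok
  c1: data parity 0, sent cp 0 → ok
  c2: data parity 0, sent cp 1 → mismatch
Exactly one row (r1) and one column (c2) fail → the flipped bit is at their intersection.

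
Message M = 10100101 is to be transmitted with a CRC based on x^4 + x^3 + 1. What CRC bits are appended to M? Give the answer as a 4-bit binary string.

1110

Append 4 zeros: 101001010000. Divide by 11001 (XOR where the leading bit is 1):
  pos 0: 10100 XOR 11001 = 01101
  pos 1: 11011 XOR 11001 = 00010
  pos 4: 10010 XOR 11001 = 01011
  pos 5: 10110 XOR 11001 = 01111
  pos 6: 11110 XOR 11001 = 00111
Remainder (last 4 bits) = 1110. This is the CRC / FCS.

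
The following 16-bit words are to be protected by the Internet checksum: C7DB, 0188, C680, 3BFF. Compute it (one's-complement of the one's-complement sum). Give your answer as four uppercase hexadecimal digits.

One's-complement addition (fold any carry out of bit 15 back into bit 0):
  0xC7DB + 0x0188 = 0x0C963
  0xC963 + 0xC680 = 0x18FE3 → wrap carry → 0x8FE4
  0x8FE4 + 0x3BFF = 0x0CBE3
One's-complement sum = 0xCBE3.
Checksum = ~0xCBE3 & 0xFFFF = 0x341C.

341C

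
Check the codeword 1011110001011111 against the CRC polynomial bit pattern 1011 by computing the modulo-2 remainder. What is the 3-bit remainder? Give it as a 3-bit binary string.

Modulo-2 division of 1011110001011111 by 1011:
  pos 0: 1011 XOR 1011 = 0000
  pos 4: 1100 XOR 1011 = 0111
  pos 5: 1110 XOR 1011 = 0101
  pos 6: 1011 XOR 1011 = 0000
  pos 11: 1111 XOR 1011 = 0100
  pos 12: 1001 XOR 1011 = 0010
Remainder = 010 (nonzero — an error is detected).

010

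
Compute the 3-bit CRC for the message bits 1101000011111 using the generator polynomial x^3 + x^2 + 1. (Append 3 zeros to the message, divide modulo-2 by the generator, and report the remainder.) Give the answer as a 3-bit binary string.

Append 3 zeros: 1101000011111000. Divide by 1101 (XOR where the leading bit is 1):
  pos 0: 1101 XOR 1101 = 0000
  pos 8: 1111 XOR 1101 = 0010
  pos 10: 1010 XOR 1101 = 0111
  pos 11: 1110 XOR 1101 = 0011
Remainder (last 3 bits) = 110. This is the CRC / FCS.

110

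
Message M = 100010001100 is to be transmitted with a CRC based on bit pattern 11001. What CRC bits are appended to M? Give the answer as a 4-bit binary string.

0100

Append 4 zeros: 1000100011000000. Divide by 11001 (XOR where the leading bit is 1):
  pos 0: 10001 XOR 11001 = 01000
  pos 1: 10000 XOR 11001 = 01001
  pos 2: 10010 XOR 11001 = 01011
  pos 3: 10110 XOR 11001 = 01111
  pos 4: 11111 XOR 11001 = 00110
  pos 6: 11010 XOR 11001 = 00011
  pos 9: 11000 XOR 11001 = 00001
Remainder (last 4 bits) = 0100. This is the CRC / FCS.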